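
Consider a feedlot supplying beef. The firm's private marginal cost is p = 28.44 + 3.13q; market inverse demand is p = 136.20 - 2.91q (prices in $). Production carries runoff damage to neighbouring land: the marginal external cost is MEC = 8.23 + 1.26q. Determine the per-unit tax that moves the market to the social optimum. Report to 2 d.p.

tax = $25.41 per unit

Social marginal cost = private MC + MEC = 36.67 + 4.39q.
Set SMC = demand: 36.67 + 4.39q = 136.20 - 2.91q → q* = 13.6342.
The Pigouvian tax equals MEC at q*: 8.23 + 1.26×13.6342 = 25.4091.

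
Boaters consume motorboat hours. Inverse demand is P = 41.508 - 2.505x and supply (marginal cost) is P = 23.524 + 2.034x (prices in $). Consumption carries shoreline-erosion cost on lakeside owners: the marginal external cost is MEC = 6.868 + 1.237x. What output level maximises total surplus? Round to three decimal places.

x* = 1.925

Social marginal benefit = demand − MEC = 34.640 - 3.742x.
Set SMB = MC: 34.640 - 3.742x = 23.524 + 2.034x → x* = 1.9245.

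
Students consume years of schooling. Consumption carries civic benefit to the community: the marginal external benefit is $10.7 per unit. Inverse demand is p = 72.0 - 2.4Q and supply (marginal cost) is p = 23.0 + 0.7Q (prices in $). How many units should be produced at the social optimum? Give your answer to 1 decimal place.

Q* = 19.3

Social marginal benefit = demand + MEB = 82.7 - 2.4Q.
Set SMB = MC: 82.7 - 2.4Q = 23.0 + 0.7Q → Q* = 19.2581.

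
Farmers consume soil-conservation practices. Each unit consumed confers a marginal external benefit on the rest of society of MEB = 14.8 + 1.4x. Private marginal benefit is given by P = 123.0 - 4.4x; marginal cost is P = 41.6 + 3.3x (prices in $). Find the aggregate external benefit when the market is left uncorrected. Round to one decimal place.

$234.7

Market equilibrium (private): 41.6 + 3.3x = 123.0 - 4.4x → x_m = 10.5714.
Total external benefit = ∫₀^{x_m} (14.8 + 1.4x) dx = 14.8×10.5714 + ½×1.4×10.5714² = 234.6849.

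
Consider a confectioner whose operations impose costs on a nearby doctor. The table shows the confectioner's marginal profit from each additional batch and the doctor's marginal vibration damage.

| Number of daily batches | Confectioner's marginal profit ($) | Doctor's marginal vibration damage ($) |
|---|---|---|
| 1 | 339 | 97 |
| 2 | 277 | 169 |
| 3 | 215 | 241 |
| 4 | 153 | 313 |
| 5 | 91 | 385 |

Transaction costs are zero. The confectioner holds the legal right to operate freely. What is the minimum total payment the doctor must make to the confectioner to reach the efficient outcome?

Left alone the confectioner would choose level 5 (marginal profit stays positive).
Efficient level: k* = 2 (marginal profit ≥ marginal vibration damage through 2).
The doctor must at least cover the confectioner's forgone profit from cutting 5→2: 215 + 153 + 91 = 459.

$459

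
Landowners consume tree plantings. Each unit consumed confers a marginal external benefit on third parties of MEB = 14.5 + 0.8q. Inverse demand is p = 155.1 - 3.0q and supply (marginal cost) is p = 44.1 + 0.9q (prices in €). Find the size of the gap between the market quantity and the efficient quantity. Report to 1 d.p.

12.0 units

Market equilibrium (private): 44.1 + 0.9q = 155.1 - 3.0q → q_m = 28.4615.
Social marginal benefit = demand + MEB = 169.6 - 2.2q.
Set SMB = MC: 169.6 - 2.2q = 44.1 + 0.9q → q* = 40.4839.
Gap = |28.4615 − 40.4839| = 12.0224.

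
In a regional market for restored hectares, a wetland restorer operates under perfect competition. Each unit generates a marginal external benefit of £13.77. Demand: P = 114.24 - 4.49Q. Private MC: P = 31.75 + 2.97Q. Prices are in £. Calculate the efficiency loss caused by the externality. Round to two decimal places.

Market equilibrium (private): 31.75 + 2.97Q = 114.24 - 4.49Q → Q_m = 11.0576.
Social marginal cost = private MC − MEB = 17.98 + 2.97Q.
Set SMC = demand: 17.98 + 2.97Q = 114.24 - 4.49Q → Q* = 12.9035.
The welfare-loss triangle has base |Q_m − Q*| and height MEB(Q_m) (the vertical gap between SMC and demand is zero at Q* and MEB at Q_m).
DWL = ½ × 1.8459 × 13.7700 = 12.7090.

DWL = £12.71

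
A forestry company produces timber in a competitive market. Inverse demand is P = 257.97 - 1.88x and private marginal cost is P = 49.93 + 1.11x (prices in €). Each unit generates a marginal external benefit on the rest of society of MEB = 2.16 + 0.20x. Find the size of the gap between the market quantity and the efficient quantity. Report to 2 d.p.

Market equilibrium (private): 49.93 + 1.11x = 257.97 - 1.88x → x_m = 69.5786.
Social marginal cost = private MC − MEB = 47.77 + 0.91x.
Set SMC = demand: 47.77 + 0.91x = 257.97 - 1.88x → x* = 75.3405.
Gap = |69.5786 − 75.3405| = 5.7619.

5.76 units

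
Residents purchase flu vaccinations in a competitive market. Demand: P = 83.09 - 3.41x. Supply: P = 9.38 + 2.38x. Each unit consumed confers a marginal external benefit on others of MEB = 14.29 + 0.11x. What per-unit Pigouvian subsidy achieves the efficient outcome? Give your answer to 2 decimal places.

subsidy = 15.99 per unit

Social marginal benefit = demand + MEB = 97.38 - 3.30x.
Set SMB = MC: 97.38 - 3.30x = 9.38 + 2.38x → x* = 15.4930.
The Pigouvian subsidy equals MEB at x*: 14.29 + 0.11×15.4930 = 15.9942.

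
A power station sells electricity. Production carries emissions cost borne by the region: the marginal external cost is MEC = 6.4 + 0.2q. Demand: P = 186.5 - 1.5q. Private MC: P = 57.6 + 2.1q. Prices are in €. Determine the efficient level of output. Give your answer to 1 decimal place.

q* = 32.2

Social marginal cost = private MC + MEC = 64.0 + 2.3q.
Set SMC = demand: 64.0 + 2.3q = 186.5 - 1.5q → q* = 32.2368.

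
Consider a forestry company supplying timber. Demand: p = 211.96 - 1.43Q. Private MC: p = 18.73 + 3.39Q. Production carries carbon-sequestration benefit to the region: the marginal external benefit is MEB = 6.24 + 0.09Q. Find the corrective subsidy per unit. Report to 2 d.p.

subsidy = 10.04 per unit

Social marginal cost = private MC − MEB = 12.49 + 3.30Q.
Set SMC = demand: 12.49 + 3.30Q = 211.96 - 1.43Q → Q* = 42.1712.
The Pigouvian subsidy equals MEB at Q*: 6.24 + 0.09×42.1712 = 10.0354.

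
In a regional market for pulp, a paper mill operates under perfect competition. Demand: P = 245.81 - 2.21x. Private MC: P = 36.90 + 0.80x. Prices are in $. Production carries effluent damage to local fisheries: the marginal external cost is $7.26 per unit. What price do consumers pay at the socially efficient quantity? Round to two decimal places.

Social marginal cost = private MC + MEC = 44.16 + 0.80x.
Set SMC = demand: 44.16 + 0.80x = 245.81 - 2.21x → x* = 66.9934.
Consumer price on the demand curve at x*: 245.81 − 2.21×66.9934 = 97.7546.

P = $97.75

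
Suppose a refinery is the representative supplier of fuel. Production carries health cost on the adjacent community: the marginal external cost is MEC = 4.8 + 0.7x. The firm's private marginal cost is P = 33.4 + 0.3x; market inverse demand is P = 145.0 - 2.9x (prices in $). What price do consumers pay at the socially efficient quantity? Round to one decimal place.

Social marginal cost = private MC + MEC = 38.2 + x.
Set SMC = demand: 38.2 + x = 145.0 - 2.9x → x* = 27.3846.
Consumer price on the demand curve at x*: 145.0 − 2.9×27.3846 = 65.5847.

P = $65.6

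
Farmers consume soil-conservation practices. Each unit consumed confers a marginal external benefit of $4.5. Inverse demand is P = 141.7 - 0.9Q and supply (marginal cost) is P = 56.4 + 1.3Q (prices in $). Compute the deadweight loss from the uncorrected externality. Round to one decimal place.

Market equilibrium (private): 56.4 + 1.3Q = 141.7 - 0.9Q → Q_m = 38.7727.
Social marginal benefit = demand + MEB = 146.2 - 0.9Q.
Set SMB = MC: 146.2 - 0.9Q = 56.4 + 1.3Q → Q* = 40.8182.
The loss is the area between SMB and MC from Q* to Q_m; with linear curves that's a triangle of height MEB(Q_m).
DWL = ½ × 2.0455 × 4.5000 = 4.6024.

DWL = $4.6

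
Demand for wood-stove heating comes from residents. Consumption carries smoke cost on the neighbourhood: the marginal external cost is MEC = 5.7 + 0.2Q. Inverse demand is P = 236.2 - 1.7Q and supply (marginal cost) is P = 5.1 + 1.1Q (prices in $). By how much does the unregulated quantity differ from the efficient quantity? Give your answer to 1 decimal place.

7.4 units

Market equilibrium (private): 5.1 + 1.1Q = 236.2 - 1.7Q → Q_m = 82.5357.
Social marginal benefit = demand − MEC = 230.5 - 1.9Q.
Set SMB = MC: 230.5 - 1.9Q = 5.1 + 1.1Q → Q* = 75.1333.
Gap = |82.5357 − 75.1333| = 7.4024.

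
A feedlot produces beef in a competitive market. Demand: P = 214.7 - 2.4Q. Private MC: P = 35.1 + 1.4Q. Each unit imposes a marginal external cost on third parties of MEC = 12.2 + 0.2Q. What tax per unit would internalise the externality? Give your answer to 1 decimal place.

Social marginal cost = private MC + MEC = 47.3 + 1.6Q.
Set SMC = demand: 47.3 + 1.6Q = 214.7 - 2.4Q → Q* = 41.8500.
The Pigouvian tax equals MEC at Q*: 12.2 + 0.2×41.8500 = 20.5700.

tax = 20.6 per unit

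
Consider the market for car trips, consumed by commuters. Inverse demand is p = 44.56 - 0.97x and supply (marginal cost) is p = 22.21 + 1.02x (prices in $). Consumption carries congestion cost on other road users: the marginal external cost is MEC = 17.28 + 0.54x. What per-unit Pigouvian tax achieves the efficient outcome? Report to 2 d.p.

tax = $18.36 per unit

Social marginal benefit = demand − MEC = 27.28 - 1.51x.
Set SMB = MC: 27.28 - 1.51x = 22.21 + 1.02x → x* = 2.0040.
The Pigouvian tax equals MEC at x*: 17.28 + 0.54×2.0040 = 18.3622.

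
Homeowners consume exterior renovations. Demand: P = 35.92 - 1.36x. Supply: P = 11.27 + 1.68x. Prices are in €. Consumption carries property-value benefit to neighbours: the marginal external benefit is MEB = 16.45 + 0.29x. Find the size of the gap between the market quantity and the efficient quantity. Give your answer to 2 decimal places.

6.84 units

Market equilibrium (private): 11.27 + 1.68x = 35.92 - 1.36x → x_m = 8.1086.
Social marginal benefit = demand + MEB = 52.37 - 1.07x.
Set SMB = MC: 52.37 - 1.07x = 11.27 + 1.68x → x* = 14.9455.
Gap = |8.1086 − 14.9455| = 6.8369.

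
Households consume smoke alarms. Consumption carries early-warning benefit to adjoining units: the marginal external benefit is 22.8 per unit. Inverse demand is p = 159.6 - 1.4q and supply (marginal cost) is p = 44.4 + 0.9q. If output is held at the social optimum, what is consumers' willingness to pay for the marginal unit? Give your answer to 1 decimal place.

P = 75.6

Social marginal benefit = demand + MEB = 182.4 - 1.4q.
Set SMB = MC: 182.4 - 1.4q = 44.4 + 0.9q → q* = 60.0000.
Consumer price on the demand curve at q*: 159.6 − 1.4×60.0000 = 75.6000.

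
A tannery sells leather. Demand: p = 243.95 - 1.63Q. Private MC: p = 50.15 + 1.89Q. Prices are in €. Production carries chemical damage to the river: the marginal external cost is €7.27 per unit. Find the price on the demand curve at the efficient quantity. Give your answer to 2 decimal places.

P = €157.57

Social marginal cost = private MC + MEC = 57.42 + 1.89Q.
Set SMC = demand: 57.42 + 1.89Q = 243.95 - 1.63Q → Q* = 52.9915.
Consumer price on the demand curve at Q*: 243.95 − 1.63×52.9915 = 157.5739.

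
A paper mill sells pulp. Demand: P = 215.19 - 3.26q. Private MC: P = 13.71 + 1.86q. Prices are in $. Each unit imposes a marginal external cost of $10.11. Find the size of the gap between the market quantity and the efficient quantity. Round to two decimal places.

1.97 units

Market equilibrium (private): 13.71 + 1.86q = 215.19 - 3.26q → q_m = 39.3516.
Social marginal cost = private MC + MEC = 23.82 + 1.86q.
Set SMC = demand: 23.82 + 1.86q = 215.19 - 3.26q → q* = 37.3770.
Gap = |39.3516 − 37.3770| = 1.9746.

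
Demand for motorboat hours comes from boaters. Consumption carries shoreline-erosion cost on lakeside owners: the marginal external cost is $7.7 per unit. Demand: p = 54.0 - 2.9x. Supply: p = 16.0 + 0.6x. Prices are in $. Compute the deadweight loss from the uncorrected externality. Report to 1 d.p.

DWL = $8.5

Market equilibrium (private): 16.0 + 0.6x = 54.0 - 2.9x → x_m = 10.8571.
Social marginal benefit = demand − MEC = 46.3 - 2.9x.
Set SMB = MC: 46.3 - 2.9x = 16.0 + 0.6x → x* = 8.6571.
The welfare-loss triangle has base |x_m − x*| and height MEC(x_m) (the vertical gap between SMB and MC is zero at x* and MEC at x_m).
DWL = ½ × 2.2000 × 7.7000 = 8.4700.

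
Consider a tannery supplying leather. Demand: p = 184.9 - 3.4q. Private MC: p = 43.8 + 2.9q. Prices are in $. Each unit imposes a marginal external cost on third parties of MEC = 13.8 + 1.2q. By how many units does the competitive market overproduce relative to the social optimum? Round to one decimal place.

Market equilibrium (private): 43.8 + 2.9q = 184.9 - 3.4q → q_m = 22.3968.
Social marginal cost = private MC + MEC = 57.6 + 4.1q.
Set SMC = demand: 57.6 + 4.1q = 184.9 - 3.4q → q* = 16.9733.
Gap = |22.3968 − 16.9733| = 5.4235.

5.4 units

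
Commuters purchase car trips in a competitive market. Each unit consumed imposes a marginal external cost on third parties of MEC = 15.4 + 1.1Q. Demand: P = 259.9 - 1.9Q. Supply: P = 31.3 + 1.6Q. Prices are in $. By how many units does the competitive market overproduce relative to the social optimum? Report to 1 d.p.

19.0 units

Market equilibrium (private): 31.3 + 1.6Q = 259.9 - 1.9Q → Q_m = 65.3143.
Social marginal benefit = demand − MEC = 244.5 - 3.0Q.
Set SMB = MC: 244.5 - 3.0Q = 31.3 + 1.6Q → Q* = 46.3478.
Gap = |65.3143 − 46.3478| = 18.9665.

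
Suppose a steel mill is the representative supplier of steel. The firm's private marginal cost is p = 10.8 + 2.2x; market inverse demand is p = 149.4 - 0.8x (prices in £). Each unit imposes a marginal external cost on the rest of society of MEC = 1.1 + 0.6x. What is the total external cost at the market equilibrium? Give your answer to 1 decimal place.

Market equilibrium (private): 10.8 + 2.2x = 149.4 - 0.8x → x_m = 46.2000.
Total external cost = ∫₀^{x_m} (1.1 + 0.6x) dx = 1.1×46.2000 + ½×0.6×46.2000² = 691.1520.

£691.2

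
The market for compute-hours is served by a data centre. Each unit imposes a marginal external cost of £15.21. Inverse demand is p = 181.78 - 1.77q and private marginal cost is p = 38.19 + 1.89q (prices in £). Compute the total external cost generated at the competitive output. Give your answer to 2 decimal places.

Market equilibrium (private): 38.19 + 1.89q = 181.78 - 1.77q → q_m = 39.2322.
Total external cost = MEC × q_m = 15.21 × 39.2322 = 596.7218.

£596.72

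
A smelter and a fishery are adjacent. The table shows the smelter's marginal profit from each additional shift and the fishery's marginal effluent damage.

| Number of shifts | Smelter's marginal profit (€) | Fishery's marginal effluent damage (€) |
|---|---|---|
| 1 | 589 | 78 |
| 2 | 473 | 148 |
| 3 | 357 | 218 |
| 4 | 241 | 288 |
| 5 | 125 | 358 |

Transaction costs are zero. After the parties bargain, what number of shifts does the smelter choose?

Bargaining reaches the level where marginal profit last exceeds marginal effluent damage.
That holds through level 3 (357 ≥ 218) but not at 4 (241 < 288).

3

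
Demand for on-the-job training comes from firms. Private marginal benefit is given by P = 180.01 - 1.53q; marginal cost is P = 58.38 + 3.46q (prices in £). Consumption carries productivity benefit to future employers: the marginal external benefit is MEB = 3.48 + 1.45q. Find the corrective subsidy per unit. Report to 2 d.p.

subsidy = £54.73 per unit

Social marginal benefit = demand + MEB = 183.49 - 0.08q.
Set SMB = MC: 183.49 - 0.08q = 58.38 + 3.46q → q* = 35.3418.
The Pigouvian subsidy equals MEB at q*: 3.48 + 1.45×35.3418 = 54.7256.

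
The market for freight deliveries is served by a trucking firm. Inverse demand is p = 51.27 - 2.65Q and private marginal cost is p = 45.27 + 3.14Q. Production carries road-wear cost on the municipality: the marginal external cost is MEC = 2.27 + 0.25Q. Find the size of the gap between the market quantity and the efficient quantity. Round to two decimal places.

Market equilibrium (private): 45.27 + 3.14Q = 51.27 - 2.65Q → Q_m = 1.0363.
Social marginal cost = private MC + MEC = 47.54 + 3.39Q.
Set SMC = demand: 47.54 + 3.39Q = 51.27 - 2.65Q → Q* = 0.6175.
Gap = |1.0363 − 0.6175| = 0.4188.

0.42 units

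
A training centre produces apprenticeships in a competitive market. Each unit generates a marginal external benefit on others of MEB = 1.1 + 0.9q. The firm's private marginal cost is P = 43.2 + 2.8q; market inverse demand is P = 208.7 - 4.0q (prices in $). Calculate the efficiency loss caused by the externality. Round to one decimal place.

Market equilibrium (private): 43.2 + 2.8q = 208.7 - 4.0q → q_m = 24.3382.
Social marginal cost = private MC − MEB = 42.1 + 1.9q.
Set SMC = demand: 42.1 + 1.9q = 208.7 - 4.0q → q* = 28.2373.
Between q* and q_m the wedge demand − SMC runs linearly from 0 to MEB(q_m), so the loss is a triangle.
DWL = ½ × 3.8991 × 23.0044 = 44.8482.

DWL = $44.8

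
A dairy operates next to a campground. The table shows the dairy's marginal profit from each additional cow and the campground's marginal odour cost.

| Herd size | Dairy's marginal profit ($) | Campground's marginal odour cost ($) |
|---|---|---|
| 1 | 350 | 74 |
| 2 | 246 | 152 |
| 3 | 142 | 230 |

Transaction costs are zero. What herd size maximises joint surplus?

Bargaining reaches the level where marginal profit last exceeds marginal odour cost.
That holds through level 2 (246 ≥ 152) but not at 3 (142 < 230).

2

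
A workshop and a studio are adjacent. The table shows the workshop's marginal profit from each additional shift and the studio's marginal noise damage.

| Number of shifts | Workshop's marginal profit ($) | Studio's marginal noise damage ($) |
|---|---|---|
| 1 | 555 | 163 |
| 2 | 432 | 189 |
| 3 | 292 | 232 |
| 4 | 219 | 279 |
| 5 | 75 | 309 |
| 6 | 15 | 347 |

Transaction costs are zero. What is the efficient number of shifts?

Bargaining reaches the level where marginal profit last exceeds marginal noise damage.
That holds through level 3 (292 ≥ 232) but not at 4 (219 < 279).

3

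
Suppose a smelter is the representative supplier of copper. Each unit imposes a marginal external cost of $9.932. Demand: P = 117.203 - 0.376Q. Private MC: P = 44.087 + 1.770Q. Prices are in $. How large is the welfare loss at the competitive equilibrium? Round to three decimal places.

DWL = $22.983

Market equilibrium (private): 44.087 + 1.770Q = 117.203 - 0.376Q → Q_m = 34.0708.
Social marginal cost = private MC + MEC = 54.019 + 1.770Q.
Set SMC = demand: 54.019 + 1.770Q = 117.203 - 0.376Q → Q* = 29.4427.
Between Q* and Q_m the wedge SMC − demand runs linearly from 0 to MEC(Q_m), so the loss is a triangle.
DWL = ½ × 4.6281 × 9.9320 = 22.9831.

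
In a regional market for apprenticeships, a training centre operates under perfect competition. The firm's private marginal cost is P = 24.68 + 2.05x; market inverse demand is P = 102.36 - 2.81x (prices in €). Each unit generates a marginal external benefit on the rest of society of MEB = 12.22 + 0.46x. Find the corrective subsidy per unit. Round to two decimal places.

subsidy = €21.62 per unit

Social marginal cost = private MC − MEB = 12.46 + 1.59x.
Set SMC = demand: 12.46 + 1.59x = 102.36 - 2.81x → x* = 20.4318.
The Pigouvian subsidy equals MEB at x*: 12.22 + 0.46×20.4318 = 21.6186.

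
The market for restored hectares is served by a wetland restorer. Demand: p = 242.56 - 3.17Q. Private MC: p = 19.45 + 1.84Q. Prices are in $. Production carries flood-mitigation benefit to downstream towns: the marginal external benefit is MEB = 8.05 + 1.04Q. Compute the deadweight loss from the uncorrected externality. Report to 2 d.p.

Market equilibrium (private): 19.45 + 1.84Q = 242.56 - 3.17Q → Q_m = 44.5329.
Social marginal cost = private MC − MEB = 11.40 + 0.80Q.
Set SMC = demand: 11.40 + 0.80Q = 242.56 - 3.17Q → Q* = 58.2267.
Height of the DWL triangle at Q_m is demand(Q_m) − SMC(Q_m) = MEB(Q_m) = 54.3643.
DWL = ½ × 13.6938 × 54.3643 = 372.2269.

DWL = $372.23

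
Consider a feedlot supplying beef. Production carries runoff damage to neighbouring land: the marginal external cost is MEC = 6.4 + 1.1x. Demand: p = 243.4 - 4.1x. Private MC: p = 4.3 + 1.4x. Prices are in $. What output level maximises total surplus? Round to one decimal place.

x* = 35.3

Social marginal cost = private MC + MEC = 10.7 + 2.5x.
Set SMC = demand: 10.7 + 2.5x = 243.4 - 4.1x → x* = 35.2576.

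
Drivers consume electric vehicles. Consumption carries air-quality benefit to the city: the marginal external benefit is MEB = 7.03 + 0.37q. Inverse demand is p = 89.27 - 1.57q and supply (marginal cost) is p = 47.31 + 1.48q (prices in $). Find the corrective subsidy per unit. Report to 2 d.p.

subsidy = $13.79 per unit

Social marginal benefit = demand + MEB = 96.30 - 1.20q.
Set SMB = MC: 96.30 - 1.20q = 47.31 + 1.48q → q* = 18.2799.
The Pigouvian subsidy equals MEB at q*: 7.03 + 0.37×18.2799 = 13.7936.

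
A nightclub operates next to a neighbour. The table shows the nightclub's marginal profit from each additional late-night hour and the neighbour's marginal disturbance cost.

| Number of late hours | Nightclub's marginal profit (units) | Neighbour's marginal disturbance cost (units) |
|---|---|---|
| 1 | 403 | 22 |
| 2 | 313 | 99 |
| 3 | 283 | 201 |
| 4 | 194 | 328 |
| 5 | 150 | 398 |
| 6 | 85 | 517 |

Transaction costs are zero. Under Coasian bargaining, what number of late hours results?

Bargaining reaches the level where marginal profit last exceeds marginal disturbance cost.
That holds through level 3 (283 ≥ 201) but not at 4 (194 < 328).

3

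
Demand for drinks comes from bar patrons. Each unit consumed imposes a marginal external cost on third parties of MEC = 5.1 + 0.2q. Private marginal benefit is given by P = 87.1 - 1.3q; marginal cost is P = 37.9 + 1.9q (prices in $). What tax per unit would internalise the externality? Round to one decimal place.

Social marginal benefit = demand − MEC = 82.0 - 1.5q.
Set SMB = MC: 82.0 - 1.5q = 37.9 + 1.9q → q* = 12.9706.
The Pigouvian tax equals MEC at q*: 5.1 + 0.2×12.9706 = 7.6941.

tax = $7.7 per unit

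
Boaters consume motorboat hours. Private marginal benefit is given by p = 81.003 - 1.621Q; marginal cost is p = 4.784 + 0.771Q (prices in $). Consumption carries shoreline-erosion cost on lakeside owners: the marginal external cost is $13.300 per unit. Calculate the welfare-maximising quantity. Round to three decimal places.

Social marginal benefit = demand − MEC = 67.703 - 1.621Q.
Set SMB = MC: 67.703 - 1.621Q = 4.784 + 0.771Q → Q* = 26.3039.

Q* = 26.304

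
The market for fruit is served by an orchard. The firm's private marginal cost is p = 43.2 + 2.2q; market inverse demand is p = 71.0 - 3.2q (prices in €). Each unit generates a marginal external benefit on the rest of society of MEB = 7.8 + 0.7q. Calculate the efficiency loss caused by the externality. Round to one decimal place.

Market equilibrium (private): 43.2 + 2.2q = 71.0 - 3.2q → q_m = 5.1481.
Social marginal cost = private MC − MEB = 35.4 + 1.5q.
Set SMC = demand: 35.4 + 1.5q = 71.0 - 3.2q → q* = 7.5745.
Between q* and q_m the wedge demand − SMC runs linearly from 0 to MEB(q_m), so the loss is a triangle.
DWL = ½ × 2.4264 × 11.4037 = 13.8350.

DWL = €13.8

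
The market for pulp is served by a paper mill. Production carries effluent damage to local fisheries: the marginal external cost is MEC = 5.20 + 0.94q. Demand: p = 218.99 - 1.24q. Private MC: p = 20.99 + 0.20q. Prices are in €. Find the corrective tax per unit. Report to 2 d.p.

Social marginal cost = private MC + MEC = 26.19 + 1.14q.
Set SMC = demand: 26.19 + 1.14q = 218.99 - 1.24q → q* = 81.0084.
The Pigouvian tax equals MEC at q*: 5.20 + 0.94×81.0084 = 81.3479.

tax = €81.35 per unit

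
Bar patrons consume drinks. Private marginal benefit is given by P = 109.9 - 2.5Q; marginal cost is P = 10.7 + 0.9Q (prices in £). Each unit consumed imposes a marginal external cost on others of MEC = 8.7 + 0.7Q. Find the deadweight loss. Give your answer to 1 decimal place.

DWL = £103.4

Market equilibrium (private): 10.7 + 0.9Q = 109.9 - 2.5Q → Q_m = 29.1765.
Social marginal benefit = demand − MEC = 101.2 - 3.2Q.
Set SMB = MC: 101.2 - 3.2Q = 10.7 + 0.9Q → Q* = 22.0732.
The welfare-loss triangle has base |Q_m − Q*| and height MEC(Q_m) (the vertical gap between SMB and MC is zero at Q* and MEC at Q_m).
DWL = ½ × 7.1033 × 29.1235 = 103.4365.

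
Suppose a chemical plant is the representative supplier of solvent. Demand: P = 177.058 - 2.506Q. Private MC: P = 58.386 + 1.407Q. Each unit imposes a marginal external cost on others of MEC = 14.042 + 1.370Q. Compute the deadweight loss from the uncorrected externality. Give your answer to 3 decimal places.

DWL = 292.480

Market equilibrium (private): 58.386 + 1.407Q = 177.058 - 2.506Q → Q_m = 30.3276.
Social marginal cost = private MC + MEC = 72.428 + 2.777Q.
Set SMC = demand: 72.428 + 2.777Q = 177.058 - 2.506Q → Q* = 19.8050.
Between Q* and Q_m the wedge SMC − demand runs linearly from 0 to MEC(Q_m), so the loss is a triangle.
DWL = ½ × 10.5226 × 55.5908 = 292.4799.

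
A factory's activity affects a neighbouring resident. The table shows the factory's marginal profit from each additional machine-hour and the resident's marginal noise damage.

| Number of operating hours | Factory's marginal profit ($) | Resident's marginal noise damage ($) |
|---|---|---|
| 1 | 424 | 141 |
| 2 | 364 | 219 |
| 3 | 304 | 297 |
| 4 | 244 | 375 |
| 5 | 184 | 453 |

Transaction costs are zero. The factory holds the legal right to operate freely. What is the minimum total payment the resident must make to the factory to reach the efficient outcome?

Left alone the factory would choose level 5 (marginal profit stays positive).
Efficient level: k* = 3 (marginal profit ≥ marginal noise damage through 3).
The resident must at least cover the factory's forgone profit from cutting 5→3: 244 + 184 = 428.

$428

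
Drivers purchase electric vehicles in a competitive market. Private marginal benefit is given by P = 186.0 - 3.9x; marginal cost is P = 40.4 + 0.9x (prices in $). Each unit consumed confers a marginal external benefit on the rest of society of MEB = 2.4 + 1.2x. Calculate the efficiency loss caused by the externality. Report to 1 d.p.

DWL = $209.1

Market equilibrium (private): 40.4 + 0.9x = 186.0 - 3.9x → x_m = 30.3333.
Social marginal benefit = demand + MEB = 188.4 - 2.7x.
Set SMB = MC: 188.4 - 2.7x = 40.4 + 0.9x → x* = 41.1111.
Between x* and x_m the wedge SMB − MC runs linearly from 0 to MEB(x_m), so the loss is a triangle.
DWL = ½ × 10.7778 × 38.8000 = 209.0893.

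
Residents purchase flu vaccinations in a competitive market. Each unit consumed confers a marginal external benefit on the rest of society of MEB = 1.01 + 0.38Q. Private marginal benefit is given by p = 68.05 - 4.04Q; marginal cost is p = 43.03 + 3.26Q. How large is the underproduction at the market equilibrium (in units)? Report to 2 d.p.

Market equilibrium (private): 43.03 + 3.26Q = 68.05 - 4.04Q → Q_m = 3.4274.
Social marginal benefit = demand + MEB = 69.06 - 3.66Q.
Set SMB = MC: 69.06 - 3.66Q = 43.03 + 3.26Q → Q* = 3.7616.
Gap = |3.4274 − 3.7616| = 0.3342.

0.33 units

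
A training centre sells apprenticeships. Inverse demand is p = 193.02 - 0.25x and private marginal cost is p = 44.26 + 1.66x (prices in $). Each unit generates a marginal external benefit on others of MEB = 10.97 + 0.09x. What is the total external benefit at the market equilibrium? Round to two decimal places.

$1127.37

Market equilibrium (private): 44.26 + 1.66x = 193.02 - 0.25x → x_m = 77.8848.
Total external benefit = ∫₀^{x_m} (10.97 + 0.09x) dx = 10.97×77.8848 + ½×0.09×77.8848² = 1127.3681.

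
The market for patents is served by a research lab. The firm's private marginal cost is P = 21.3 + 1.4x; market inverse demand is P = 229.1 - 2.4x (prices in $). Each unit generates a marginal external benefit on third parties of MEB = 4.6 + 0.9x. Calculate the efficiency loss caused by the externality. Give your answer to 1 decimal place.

Market equilibrium (private): 21.3 + 1.4x = 229.1 - 2.4x → x_m = 54.6842.
Social marginal cost = private MC − MEB = 16.7 + 0.5x.
Set SMC = demand: 16.7 + 0.5x = 229.1 - 2.4x → x* = 73.2414.
The loss is the area between SMC and demand from x* to x_m; with linear curves that's a triangle of height MEB(x_m).
DWL = ½ × 18.5572 × 53.8158 = 499.3353.

DWL = $499.3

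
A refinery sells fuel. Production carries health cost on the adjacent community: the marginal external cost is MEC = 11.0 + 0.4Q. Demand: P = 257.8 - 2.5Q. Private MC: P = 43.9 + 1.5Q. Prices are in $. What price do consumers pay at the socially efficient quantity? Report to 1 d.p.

P = $142.5

Social marginal cost = private MC + MEC = 54.9 + 1.9Q.
Set SMC = demand: 54.9 + 1.9Q = 257.8 - 2.5Q → Q* = 46.1136.
Consumer price on the demand curve at Q*: 257.8 − 2.5×46.1136 = 142.5160.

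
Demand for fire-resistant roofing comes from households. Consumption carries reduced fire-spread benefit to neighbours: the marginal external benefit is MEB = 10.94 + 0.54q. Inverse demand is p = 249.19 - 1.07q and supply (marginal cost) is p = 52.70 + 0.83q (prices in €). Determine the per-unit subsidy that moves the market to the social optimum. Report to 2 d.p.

Social marginal benefit = demand + MEB = 260.13 - 0.53q.
Set SMB = MC: 260.13 - 0.53q = 52.70 + 0.83q → q* = 152.5221.
The Pigouvian subsidy equals MEB at q*: 10.94 + 0.54×152.5221 = 93.3019.

subsidy = €93.30 per unit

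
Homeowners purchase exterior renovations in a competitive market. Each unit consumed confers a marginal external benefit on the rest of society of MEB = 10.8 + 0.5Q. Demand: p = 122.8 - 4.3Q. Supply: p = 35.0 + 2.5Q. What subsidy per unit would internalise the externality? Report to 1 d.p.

subsidy = 18.6 per unit

Social marginal benefit = demand + MEB = 133.6 - 3.8Q.
Set SMB = MC: 133.6 - 3.8Q = 35.0 + 2.5Q → Q* = 15.6508.
The Pigouvian subsidy equals MEB at Q*: 10.8 + 0.5×15.6508 = 18.6254.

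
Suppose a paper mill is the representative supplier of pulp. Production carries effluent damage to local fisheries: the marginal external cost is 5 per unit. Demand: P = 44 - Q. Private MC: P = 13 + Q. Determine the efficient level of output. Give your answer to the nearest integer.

Q* = 13

Social marginal cost = private MC + MEC = 18 + Q.
Set SMC = demand: 18 + Q = 44 - Q → Q* = 13.0000.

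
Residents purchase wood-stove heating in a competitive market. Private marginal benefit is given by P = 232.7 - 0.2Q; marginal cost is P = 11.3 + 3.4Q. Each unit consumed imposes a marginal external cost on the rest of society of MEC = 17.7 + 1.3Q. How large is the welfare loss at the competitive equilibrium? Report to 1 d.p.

DWL = 973.0

Market equilibrium (private): 11.3 + 3.4Q = 232.7 - 0.2Q → Q_m = 61.5000.
Social marginal benefit = demand − MEC = 215.0 - 1.5Q.
Set SMB = MC: 215.0 - 1.5Q = 11.3 + 3.4Q → Q* = 41.5714.
Between Q* and Q_m the wedge MC − SMB runs linearly from 0 to MEC(Q_m), so the loss is a triangle.
DWL = ½ × 19.9286 × 97.6500 = 973.0139.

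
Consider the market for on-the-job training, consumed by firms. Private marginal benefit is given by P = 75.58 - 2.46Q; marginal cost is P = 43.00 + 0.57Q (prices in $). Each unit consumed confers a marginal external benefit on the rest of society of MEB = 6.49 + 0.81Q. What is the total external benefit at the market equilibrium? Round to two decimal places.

$116.61

Market equilibrium (private): 43.00 + 0.57Q = 75.58 - 2.46Q → Q_m = 10.7525.
Total external benefit = ∫₀^{Q_m} (6.49 + 0.81Q) dQ = 6.49×10.7525 + ½×0.81×10.7525² = 116.6083.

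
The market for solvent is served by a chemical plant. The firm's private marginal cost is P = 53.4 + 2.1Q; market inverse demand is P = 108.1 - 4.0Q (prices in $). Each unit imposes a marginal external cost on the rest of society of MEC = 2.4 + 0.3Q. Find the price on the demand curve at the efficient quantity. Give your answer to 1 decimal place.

Social marginal cost = private MC + MEC = 55.8 + 2.4Q.
Set SMC = demand: 55.8 + 2.4Q = 108.1 - 4.0Q → Q* = 8.1719.
Consumer price on the demand curve at Q*: 108.1 − 4.0×8.1719 = 75.4124.

P = $75.4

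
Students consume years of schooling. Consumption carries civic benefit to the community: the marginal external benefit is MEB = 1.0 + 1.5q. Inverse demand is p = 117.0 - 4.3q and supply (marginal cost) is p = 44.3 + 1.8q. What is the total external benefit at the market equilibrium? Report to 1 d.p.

118.4

Market equilibrium (private): 44.3 + 1.8q = 117.0 - 4.3q → q_m = 11.9180.
Total external benefit = ∫₀^{q_m} (1.0 + 1.5q) dq = 1.0×11.9180 + ½×1.5×11.9180² = 118.4470.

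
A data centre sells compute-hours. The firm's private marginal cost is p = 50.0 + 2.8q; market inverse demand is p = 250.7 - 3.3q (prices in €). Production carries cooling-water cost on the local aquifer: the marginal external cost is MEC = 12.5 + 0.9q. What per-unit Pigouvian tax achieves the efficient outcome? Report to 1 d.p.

tax = €36.7 per unit

Social marginal cost = private MC + MEC = 62.5 + 3.7q.
Set SMC = demand: 62.5 + 3.7q = 250.7 - 3.3q → q* = 26.8857.
The Pigouvian tax equals MEC at q*: 12.5 + 0.9×26.8857 = 36.6971.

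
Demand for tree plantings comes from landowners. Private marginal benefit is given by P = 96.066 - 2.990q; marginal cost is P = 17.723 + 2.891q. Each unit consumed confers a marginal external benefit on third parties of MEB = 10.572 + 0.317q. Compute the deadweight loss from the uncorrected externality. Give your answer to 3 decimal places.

DWL = 19.670

Market equilibrium (private): 17.723 + 2.891q = 96.066 - 2.990q → q_m = 13.3214.
Social marginal benefit = demand + MEB = 106.638 - 2.673q.
Set SMB = MC: 106.638 - 2.673q = 17.723 + 2.891q → q* = 15.9804.
Height of the DWL triangle at q_m is SMB(q_m) − MC(q_m) = MEB(q_m) = 14.7949.
DWL = ½ × 2.6590 × 14.7949 = 19.6698.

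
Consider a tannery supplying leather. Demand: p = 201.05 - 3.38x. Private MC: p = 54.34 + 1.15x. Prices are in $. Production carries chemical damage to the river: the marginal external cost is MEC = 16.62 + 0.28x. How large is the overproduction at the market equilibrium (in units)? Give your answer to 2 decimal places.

5.34 units

Market equilibrium (private): 54.34 + 1.15x = 201.05 - 3.38x → x_m = 32.3863.
Social marginal cost = private MC + MEC = 70.96 + 1.43x.
Set SMC = demand: 70.96 + 1.43x = 201.05 - 3.38x → x* = 27.0457.
Gap = |32.3863 − 27.0457| = 5.3406.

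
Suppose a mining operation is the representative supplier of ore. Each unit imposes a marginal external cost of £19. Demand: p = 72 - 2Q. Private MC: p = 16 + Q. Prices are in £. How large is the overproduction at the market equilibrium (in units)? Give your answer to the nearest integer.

6 units

Market equilibrium (private): 16 + Q = 72 - 2Q → Q_m = 18.6667.
Social marginal cost = private MC + MEC = 35 + Q.
Set SMC = demand: 35 + Q = 72 - 2Q → Q* = 12.3333.
Gap = |18.6667 − 12.3333| = 6.3334.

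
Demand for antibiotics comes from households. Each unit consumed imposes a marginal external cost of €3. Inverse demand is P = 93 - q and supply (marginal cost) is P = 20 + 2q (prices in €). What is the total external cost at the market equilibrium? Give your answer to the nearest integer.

Market equilibrium (private): 20 + 2q = 93 - q → q_m = 24.3333.
Total external cost = MEC × q_m = 3 × 24.3333 = 72.9999.

€73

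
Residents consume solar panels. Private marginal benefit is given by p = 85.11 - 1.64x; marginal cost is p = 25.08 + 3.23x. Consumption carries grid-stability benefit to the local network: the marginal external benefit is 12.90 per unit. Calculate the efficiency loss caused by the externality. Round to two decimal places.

Market equilibrium (private): 25.08 + 3.23x = 85.11 - 1.64x → x_m = 12.3265.
Social marginal benefit = demand + MEB = 98.01 - 1.64x.
Set SMB = MC: 98.01 - 1.64x = 25.08 + 3.23x → x* = 14.9754.
Between x* and x_m the wedge SMB − MC runs linearly from 0 to MEB(x_m), so the loss is a triangle.
DWL = ½ × 2.6489 × 12.9000 = 17.0854.

DWL = 17.09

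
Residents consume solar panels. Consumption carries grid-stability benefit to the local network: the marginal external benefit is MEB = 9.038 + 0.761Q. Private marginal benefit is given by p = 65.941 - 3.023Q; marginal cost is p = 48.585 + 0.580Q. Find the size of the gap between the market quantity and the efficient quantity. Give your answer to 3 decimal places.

Market equilibrium (private): 48.585 + 0.580Q = 65.941 - 3.023Q → Q_m = 4.8171.
Social marginal benefit = demand + MEB = 74.979 - 2.262Q.
Set SMB = MC: 74.979 - 2.262Q = 48.585 + 0.580Q → Q* = 9.2871.
Gap = |4.8171 − 9.2871| = 4.4700.

4.470 units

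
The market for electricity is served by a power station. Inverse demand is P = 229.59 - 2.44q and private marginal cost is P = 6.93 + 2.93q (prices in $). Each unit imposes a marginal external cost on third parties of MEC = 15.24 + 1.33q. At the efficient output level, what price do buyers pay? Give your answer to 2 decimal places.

Social marginal cost = private MC + MEC = 22.17 + 4.26q.
Set SMC = demand: 22.17 + 4.26q = 229.59 - 2.44q → q* = 30.9582.
Consumer price on the demand curve at q*: 229.59 − 2.44×30.9582 = 154.0520.

P = $154.05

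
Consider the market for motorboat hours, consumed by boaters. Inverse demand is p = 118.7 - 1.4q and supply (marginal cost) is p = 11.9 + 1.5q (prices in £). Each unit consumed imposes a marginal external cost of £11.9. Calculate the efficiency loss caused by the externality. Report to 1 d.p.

DWL = £24.4

Market equilibrium (private): 11.9 + 1.5q = 118.7 - 1.4q → q_m = 36.8276.
Social marginal benefit = demand − MEC = 106.8 - 1.4q.
Set SMB = MC: 106.8 - 1.4q = 11.9 + 1.5q → q* = 32.7241.
The loss is the area between SMB and MC from q* to q_m; with linear curves that's a triangle of height MEC(q_m).
DWL = ½ × 4.1035 × 11.9000 = 24.4158.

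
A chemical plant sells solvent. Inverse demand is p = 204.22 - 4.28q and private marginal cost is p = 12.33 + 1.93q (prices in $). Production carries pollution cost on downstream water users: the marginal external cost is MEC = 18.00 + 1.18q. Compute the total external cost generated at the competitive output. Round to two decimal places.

Market equilibrium (private): 12.33 + 1.93q = 204.22 - 4.28q → q_m = 30.9002.
Total external cost = ∫₀^{q_m} (18.00 + 1.18q) dq = 18.00×30.9002 + ½×1.18×30.9002² = 1119.5488.

$1119.55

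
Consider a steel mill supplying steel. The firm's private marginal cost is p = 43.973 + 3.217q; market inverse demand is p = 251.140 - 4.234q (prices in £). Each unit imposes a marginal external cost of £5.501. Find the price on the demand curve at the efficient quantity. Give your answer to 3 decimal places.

P = £136.544

Social marginal cost = private MC + MEC = 49.474 + 3.217q.
Set SMC = demand: 49.474 + 3.217q = 251.140 - 4.234q → q* = 27.0656.
Consumer price on the demand curve at q*: 251.140 − 4.234×27.0656 = 136.5442.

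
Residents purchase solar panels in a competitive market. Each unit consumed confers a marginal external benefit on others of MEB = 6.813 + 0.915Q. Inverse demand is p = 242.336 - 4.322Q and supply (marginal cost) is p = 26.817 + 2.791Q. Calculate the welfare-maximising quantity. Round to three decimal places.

Q* = 35.872

Social marginal benefit = demand + MEB = 249.149 - 3.407Q.
Set SMB = MC: 249.149 - 3.407Q = 26.817 + 2.791Q → Q* = 35.8716.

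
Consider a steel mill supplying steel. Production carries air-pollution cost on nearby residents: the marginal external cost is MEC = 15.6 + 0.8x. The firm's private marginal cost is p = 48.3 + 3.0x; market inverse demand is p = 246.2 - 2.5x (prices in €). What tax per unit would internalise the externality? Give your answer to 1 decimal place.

tax = €38.7 per unit

Social marginal cost = private MC + MEC = 63.9 + 3.8x.
Set SMC = demand: 63.9 + 3.8x = 246.2 - 2.5x → x* = 28.9365.
The Pigouvian tax equals MEC at x*: 15.6 + 0.8×28.9365 = 38.7492.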